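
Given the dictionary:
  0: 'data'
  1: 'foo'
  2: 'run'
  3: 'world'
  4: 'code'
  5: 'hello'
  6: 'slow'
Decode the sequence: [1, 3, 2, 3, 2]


Look up each index in the dictionary:
  1 -> 'foo'
  3 -> 'world'
  2 -> 'run'
  3 -> 'world'
  2 -> 'run'

Decoded: "foo world run world run"


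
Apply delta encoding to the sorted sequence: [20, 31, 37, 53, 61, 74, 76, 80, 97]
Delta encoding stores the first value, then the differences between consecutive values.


First value: 20
Deltas:
  31 - 20 = 11
  37 - 31 = 6
  53 - 37 = 16
  61 - 53 = 8
  74 - 61 = 13
  76 - 74 = 2
  80 - 76 = 4
  97 - 80 = 17


Delta encoded: [20, 11, 6, 16, 8, 13, 2, 4, 17]


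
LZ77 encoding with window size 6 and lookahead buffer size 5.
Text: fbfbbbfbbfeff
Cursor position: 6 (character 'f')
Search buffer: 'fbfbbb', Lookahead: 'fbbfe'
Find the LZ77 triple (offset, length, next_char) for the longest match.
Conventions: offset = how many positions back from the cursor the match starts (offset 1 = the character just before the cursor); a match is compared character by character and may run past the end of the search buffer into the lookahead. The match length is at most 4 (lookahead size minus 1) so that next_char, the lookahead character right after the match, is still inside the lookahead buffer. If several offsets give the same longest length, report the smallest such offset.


Try each offset into the search buffer:
  offset=1 (pos 5, char 'b'): match length 0
  offset=2 (pos 4, char 'b'): match length 0
  offset=3 (pos 3, char 'b'): match length 0
  offset=4 (pos 2, char 'f'): match length 3
  offset=5 (pos 1, char 'b'): match length 0
  offset=6 (pos 0, char 'f'): match length 2
Longest match has length 3 at offset 4.
next_char = character at position 6 + 3 = 9 -> 'f'

Best match: offset=4, length=3 (matching 'fbb' starting at position 2)
LZ77 triple: (4, 3, 'f')


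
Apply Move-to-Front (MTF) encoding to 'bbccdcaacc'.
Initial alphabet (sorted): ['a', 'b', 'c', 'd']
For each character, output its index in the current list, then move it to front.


MTF encoding:
'b': index 1 in ['a', 'b', 'c', 'd'] -> ['b', 'a', 'c', 'd']
'b': index 0 in ['b', 'a', 'c', 'd'] -> ['b', 'a', 'c', 'd']
'c': index 2 in ['b', 'a', 'c', 'd'] -> ['c', 'b', 'a', 'd']
'c': index 0 in ['c', 'b', 'a', 'd'] -> ['c', 'b', 'a', 'd']
'd': index 3 in ['c', 'b', 'a', 'd'] -> ['d', 'c', 'b', 'a']
'c': index 1 in ['d', 'c', 'b', 'a'] -> ['c', 'd', 'b', 'a']
'a': index 3 in ['c', 'd', 'b', 'a'] -> ['a', 'c', 'd', 'b']
'a': index 0 in ['a', 'c', 'd', 'b'] -> ['a', 'c', 'd', 'b']
'c': index 1 in ['a', 'c', 'd', 'b'] -> ['c', 'a', 'd', 'b']
'c': index 0 in ['c', 'a', 'd', 'b'] -> ['c', 'a', 'd', 'b']


Output: [1, 0, 2, 0, 3, 1, 3, 0, 1, 0]


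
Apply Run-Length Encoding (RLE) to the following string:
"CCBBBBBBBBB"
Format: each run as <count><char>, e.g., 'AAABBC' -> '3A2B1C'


Scanning runs left to right:
  i=0: run of 'C' x 2 -> '2C'
  i=2: run of 'B' x 9 -> '9B'

RLE = 2C9B


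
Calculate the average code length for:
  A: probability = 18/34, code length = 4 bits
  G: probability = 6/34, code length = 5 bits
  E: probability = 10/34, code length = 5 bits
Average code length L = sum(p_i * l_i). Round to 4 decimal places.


Weighted contributions p_i * l_i:
  A: (18/34) * 4 = 72/34
  G: (6/34) * 5 = 30/34
  E: (10/34) * 5 = 50/34
Sum = (72 + 30 + 50)/34 = 152/34

L = 152/34 = 4.4706 bits/symbol


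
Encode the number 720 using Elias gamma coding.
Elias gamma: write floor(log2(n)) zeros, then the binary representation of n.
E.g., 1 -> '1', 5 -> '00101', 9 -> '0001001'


num_bits = floor(log2(720)) + 1 = 10
leading_zeros = num_bits - 1 = 9
binary(720) = 1011010000

Elias gamma(720) = '000000000' + '1011010000' = 0000000001011010000 (19 bits)


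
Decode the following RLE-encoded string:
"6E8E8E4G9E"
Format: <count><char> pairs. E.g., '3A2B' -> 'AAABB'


Expanding each <count><char> pair:
  6E -> 'EEEEEE'
  8E -> 'EEEEEEEE'
  8E -> 'EEEEEEEE'
  4G -> 'GGGG'
  9E -> 'EEEEEEEEE'

Decoded = EEEEEEEEEEEEEEEEEEEEEEGGGGEEEEEEEEE


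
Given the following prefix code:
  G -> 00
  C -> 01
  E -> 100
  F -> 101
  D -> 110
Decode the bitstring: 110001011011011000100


Decoding step by step:
Bits 110 -> D
Bits 00 -> G
Bits 101 -> F
Bits 101 -> F
Bits 101 -> F
Bits 100 -> E
Bits 01 -> C
Bits 00 -> G


Decoded message: DGFFFECG


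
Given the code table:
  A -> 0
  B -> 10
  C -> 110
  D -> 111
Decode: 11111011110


Decoding:
111 -> D
110 -> C
111 -> D
10 -> B


Result: DCDB


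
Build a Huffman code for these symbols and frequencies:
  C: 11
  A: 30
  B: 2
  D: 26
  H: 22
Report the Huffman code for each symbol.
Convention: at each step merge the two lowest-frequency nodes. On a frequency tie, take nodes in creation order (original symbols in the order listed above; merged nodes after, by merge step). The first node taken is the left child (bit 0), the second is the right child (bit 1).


Huffman tree construction:
Step 1: Merge B(2) + C(11) = 13
Step 2: Merge (B+C)(13) + H(22) = 35
Step 3: Merge D(26) + A(30) = 56
Step 4: Merge ((B+C)+H)(35) + (D+A)(56) = 91
Read each symbol's code off the tree from the root (left child = 0, right child = 1).

Codes:
  C: 001 (length 3)
  A: 11 (length 2)
  B: 000 (length 3)
  D: 10 (length 2)
  H: 01 (length 2)
Average code length: 195/91 = 2.1429 bits/symbol


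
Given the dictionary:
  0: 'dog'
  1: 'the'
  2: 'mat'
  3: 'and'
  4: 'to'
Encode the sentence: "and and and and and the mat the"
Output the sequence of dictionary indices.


Look up each word in the dictionary:
  'and' -> 3
  'and' -> 3
  'and' -> 3
  'and' -> 3
  'and' -> 3
  'the' -> 1
  'mat' -> 2
  'the' -> 1

Encoded: [3, 3, 3, 3, 3, 1, 2, 1]


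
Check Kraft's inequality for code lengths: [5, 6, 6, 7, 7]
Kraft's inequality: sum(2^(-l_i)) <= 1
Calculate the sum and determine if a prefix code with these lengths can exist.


Sum = 2^(-5) + 2^(-6) + 2^(-6) + 2^(-7) + 2^(-7)
    = 0.03125 + 0.015625 + 0.015625 + 0.0078125 + 0.0078125
    = 10/128 = 0.078125
Since 0.078125 <= 1, Kraft's inequality IS satisfied.
A prefix code with these lengths CAN exist.

Kraft sum = 0.078125. Satisfied.


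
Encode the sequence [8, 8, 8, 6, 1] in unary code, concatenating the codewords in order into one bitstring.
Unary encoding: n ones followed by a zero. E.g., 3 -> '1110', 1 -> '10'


Encode each number as n ones followed by a terminating 0:
  8 -> 111111110 (9 bits)
  8 -> 111111110 (9 bits)
  8 -> 111111110 (9 bits)
  6 -> 1111110 (7 bits)
  1 -> 10 (2 bits)
Total length = 9 + 9 + 9 + 7 + 2 = 36 bits.

Unary([8, 8, 8, 6, 1]) = 111111110111111110111111110111111010 (36 bits)


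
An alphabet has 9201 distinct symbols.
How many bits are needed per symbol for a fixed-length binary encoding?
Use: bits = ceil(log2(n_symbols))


log2(9201) = 13.1676
Bracket: 2^13 = 8192 < 9201 <= 2^14 = 16384
So ceil(log2(9201)) = 14

bits = ceil(log2(9201)) = ceil(13.1676) = 14 bits


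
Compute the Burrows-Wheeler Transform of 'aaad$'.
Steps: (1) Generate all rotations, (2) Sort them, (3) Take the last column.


Rotations (sorted):
  0: $aaad -> last char: d
  1: aaad$ -> last char: $
  2: aad$a -> last char: a
  3: ad$aa -> last char: a
  4: d$aaa -> last char: a


BWT = d$aaa


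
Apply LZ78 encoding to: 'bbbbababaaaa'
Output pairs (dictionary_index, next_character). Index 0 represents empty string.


LZ78 encoding steps:
Dictionary: {0: ''}
Step 1: w='' (idx 0), next='b' -> output (0, 'b'), add 'b' as idx 1
Step 2: w='b' (idx 1), next='b' -> output (1, 'b'), add 'bb' as idx 2
Step 3: w='b' (idx 1), next='a' -> output (1, 'a'), add 'ba' as idx 3
Step 4: w='ba' (idx 3), next='b' -> output (3, 'b'), add 'bab' as idx 4
Step 5: w='' (idx 0), next='a' -> output (0, 'a'), add 'a' as idx 5
Step 6: w='a' (idx 5), next='a' -> output (5, 'a'), add 'aa' as idx 6
Step 7: w='a' (idx 5), end of input -> output (5, '')


Encoded: [(0, 'b'), (1, 'b'), (1, 'a'), (3, 'b'), (0, 'a'), (5, 'a'), (5, '')]


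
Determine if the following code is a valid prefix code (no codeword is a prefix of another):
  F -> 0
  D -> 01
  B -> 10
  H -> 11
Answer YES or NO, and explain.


Checking each pair (does one codeword prefix another?):
  F='0' vs D='01': prefix -- VIOLATION

NO -- this is NOT a valid prefix code. F (0) is a prefix of D (01).


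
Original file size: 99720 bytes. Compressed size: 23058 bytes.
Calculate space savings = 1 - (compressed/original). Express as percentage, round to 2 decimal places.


ratio = compressed/original = 23058/99720 = 0.231227
savings = 1 - ratio = 1 - 0.231227 = 0.768773
as a percentage: 0.768773 * 100 = 76.88%

Space savings = 1 - 23058/99720 = 76.88%


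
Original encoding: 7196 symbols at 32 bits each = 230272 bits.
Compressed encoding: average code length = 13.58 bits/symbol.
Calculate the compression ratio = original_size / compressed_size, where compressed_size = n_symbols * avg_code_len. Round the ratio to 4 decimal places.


original_size = n_symbols * orig_bits = 7196 * 32 = 230272 bits
compressed_size = n_symbols * avg_code_len = 7196 * 13.58 = 97721.68 bits
ratio = original_size / compressed_size = 230272 / 97721.68 = 2.3564

Compression ratio = 2.3564


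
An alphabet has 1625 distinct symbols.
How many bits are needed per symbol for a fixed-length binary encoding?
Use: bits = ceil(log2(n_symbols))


log2(1625) = 10.6662
Bracket: 2^10 = 1024 < 1625 <= 2^11 = 2048
So ceil(log2(1625)) = 11

bits = ceil(log2(1625)) = ceil(10.6662) = 11 bits


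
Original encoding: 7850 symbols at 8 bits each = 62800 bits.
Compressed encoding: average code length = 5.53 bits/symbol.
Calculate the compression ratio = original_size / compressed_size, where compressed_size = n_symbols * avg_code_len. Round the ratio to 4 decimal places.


original_size = n_symbols * orig_bits = 7850 * 8 = 62800 bits
compressed_size = n_symbols * avg_code_len = 7850 * 5.53 = 43410.5 bits
ratio = original_size / compressed_size = 62800 / 43410.5 = 1.4467

Compression ratio = 1.4467


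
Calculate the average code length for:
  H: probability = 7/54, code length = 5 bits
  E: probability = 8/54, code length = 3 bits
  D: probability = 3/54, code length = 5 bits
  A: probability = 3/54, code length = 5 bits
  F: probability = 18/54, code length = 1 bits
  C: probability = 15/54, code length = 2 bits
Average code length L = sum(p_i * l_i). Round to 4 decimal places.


Weighted contributions p_i * l_i:
  H: (7/54) * 5 = 35/54
  E: (8/54) * 3 = 24/54
  D: (3/54) * 5 = 15/54
  A: (3/54) * 5 = 15/54
  F: (18/54) * 1 = 18/54
  C: (15/54) * 2 = 30/54
Sum = (35 + 24 + 15 + 15 + 18 + 30)/54 = 137/54

L = 137/54 = 2.5370 bits/symbol


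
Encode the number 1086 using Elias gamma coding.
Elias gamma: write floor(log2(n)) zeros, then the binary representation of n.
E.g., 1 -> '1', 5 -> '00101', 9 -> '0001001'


num_bits = floor(log2(1086)) + 1 = 11
leading_zeros = num_bits - 1 = 10
binary(1086) = 10000111110

Elias gamma(1086) = '0000000000' + '10000111110' = 000000000010000111110 (21 bits)


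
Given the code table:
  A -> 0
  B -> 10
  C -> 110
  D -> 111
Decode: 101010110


Decoding:
10 -> B
10 -> B
10 -> B
110 -> C


Result: BBBC


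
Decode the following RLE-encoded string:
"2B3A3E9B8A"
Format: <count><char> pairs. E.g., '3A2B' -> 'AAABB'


Expanding each <count><char> pair:
  2B -> 'BB'
  3A -> 'AAA'
  3E -> 'EEE'
  9B -> 'BBBBBBBBB'
  8A -> 'AAAAAAAA'

Decoded = BBAAAEEEBBBBBBBBBAAAAAAAA


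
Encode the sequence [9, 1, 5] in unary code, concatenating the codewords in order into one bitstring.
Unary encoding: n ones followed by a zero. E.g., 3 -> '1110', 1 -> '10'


Encode each number as n ones followed by a terminating 0:
  9 -> 1111111110 (10 bits)
  1 -> 10 (2 bits)
  5 -> 111110 (6 bits)
Total length = 10 + 2 + 6 = 18 bits.

Unary([9, 1, 5]) = 111111111010111110 (18 bits)


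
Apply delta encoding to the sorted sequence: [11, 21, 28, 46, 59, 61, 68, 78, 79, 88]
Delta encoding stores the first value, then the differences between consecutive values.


First value: 11
Deltas:
  21 - 11 = 10
  28 - 21 = 7
  46 - 28 = 18
  59 - 46 = 13
  61 - 59 = 2
  68 - 61 = 7
  78 - 68 = 10
  79 - 78 = 1
  88 - 79 = 9


Delta encoded: [11, 10, 7, 18, 13, 2, 7, 10, 1, 9]


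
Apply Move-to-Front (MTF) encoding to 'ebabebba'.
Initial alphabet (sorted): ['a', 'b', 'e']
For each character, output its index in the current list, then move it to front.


MTF encoding:
'e': index 2 in ['a', 'b', 'e'] -> ['e', 'a', 'b']
'b': index 2 in ['e', 'a', 'b'] -> ['b', 'e', 'a']
'a': index 2 in ['b', 'e', 'a'] -> ['a', 'b', 'e']
'b': index 1 in ['a', 'b', 'e'] -> ['b', 'a', 'e']
'e': index 2 in ['b', 'a', 'e'] -> ['e', 'b', 'a']
'b': index 1 in ['e', 'b', 'a'] -> ['b', 'e', 'a']
'b': index 0 in ['b', 'e', 'a'] -> ['b', 'e', 'a']
'a': index 2 in ['b', 'e', 'a'] -> ['a', 'b', 'e']


Output: [2, 2, 2, 1, 2, 1, 0, 2]


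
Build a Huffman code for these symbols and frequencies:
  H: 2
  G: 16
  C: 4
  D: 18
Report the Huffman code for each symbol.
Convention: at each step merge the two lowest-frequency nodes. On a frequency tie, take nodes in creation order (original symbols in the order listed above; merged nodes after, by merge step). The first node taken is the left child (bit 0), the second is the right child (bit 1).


Huffman tree construction:
Step 1: Merge H(2) + C(4) = 6
Step 2: Merge (H+C)(6) + G(16) = 22
Step 3: Merge D(18) + ((H+C)+G)(22) = 40
Read each symbol's code off the tree from the root (left child = 0, right child = 1).

Codes:
  H: 100 (length 3)
  G: 11 (length 2)
  C: 101 (length 3)
  D: 0 (length 1)
Average code length: 68/40 = 1.7000 bits/symbol


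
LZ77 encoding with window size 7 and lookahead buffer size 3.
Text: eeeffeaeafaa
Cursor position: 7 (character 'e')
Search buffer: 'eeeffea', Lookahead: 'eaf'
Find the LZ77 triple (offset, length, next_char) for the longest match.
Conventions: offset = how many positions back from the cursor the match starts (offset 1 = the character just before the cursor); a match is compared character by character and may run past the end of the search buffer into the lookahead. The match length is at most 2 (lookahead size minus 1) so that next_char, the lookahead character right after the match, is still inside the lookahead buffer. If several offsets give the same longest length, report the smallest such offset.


Try each offset into the search buffer:
  offset=1 (pos 6, char 'a'): match length 0
  offset=2 (pos 5, char 'e'): match length 2
  offset=3 (pos 4, char 'f'): match length 0
  offset=4 (pos 3, char 'f'): match length 0
  offset=5 (pos 2, char 'e'): match length 1
  offset=6 (pos 1, char 'e'): match length 1
  offset=7 (pos 0, char 'e'): match length 1
Longest match has length 2 at offset 2.
next_char = character at position 7 + 2 = 9 -> 'f'

Best match: offset=2, length=2 (matching 'ea' starting at position 5)
LZ77 triple: (2, 2, 'f')


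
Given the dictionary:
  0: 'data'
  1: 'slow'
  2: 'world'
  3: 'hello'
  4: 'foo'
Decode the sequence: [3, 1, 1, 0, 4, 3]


Look up each index in the dictionary:
  3 -> 'hello'
  1 -> 'slow'
  1 -> 'slow'
  0 -> 'data'
  4 -> 'foo'
  3 -> 'hello'

Decoded: "hello slow slow data foo hello"


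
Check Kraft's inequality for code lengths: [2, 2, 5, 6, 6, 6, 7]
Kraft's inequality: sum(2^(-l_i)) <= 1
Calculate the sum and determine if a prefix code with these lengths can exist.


Sum = 2^(-2) + 2^(-2) + 2^(-5) + 2^(-6) + 2^(-6) + 2^(-6) + 2^(-7)
    = 0.25 + 0.25 + 0.03125 + 0.015625 + 0.015625 + 0.015625 + 0.0078125
    = 75/128 = 0.5859375
Since 0.5859375 <= 1, Kraft's inequality IS satisfied.
A prefix code with these lengths CAN exist.

Kraft sum = 0.5859375. Satisfied.


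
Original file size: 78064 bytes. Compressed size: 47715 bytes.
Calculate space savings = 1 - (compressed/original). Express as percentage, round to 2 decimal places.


ratio = compressed/original = 47715/78064 = 0.611229
savings = 1 - ratio = 1 - 0.611229 = 0.388771
as a percentage: 0.388771 * 100 = 38.88%

Space savings = 1 - 47715/78064 = 38.88%


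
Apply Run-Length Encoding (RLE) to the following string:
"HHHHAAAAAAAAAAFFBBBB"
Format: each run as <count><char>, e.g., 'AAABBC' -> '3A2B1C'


Scanning runs left to right:
  i=0: run of 'H' x 4 -> '4H'
  i=4: run of 'A' x 10 -> '10A'
  i=14: run of 'F' x 2 -> '2F'
  i=16: run of 'B' x 4 -> '4B'

RLE = 4H10A2F4B


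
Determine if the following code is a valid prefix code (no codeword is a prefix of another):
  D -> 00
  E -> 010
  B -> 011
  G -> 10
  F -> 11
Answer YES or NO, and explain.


Checking each pair (does one codeword prefix another?):
  D='00' vs E='010': no prefix
  D='00' vs B='011': no prefix
  D='00' vs G='10': no prefix
  D='00' vs F='11': no prefix
  E='010' vs D='00': no prefix
  E='010' vs B='011': no prefix
  E='010' vs G='10': no prefix
  E='010' vs F='11': no prefix
  B='011' vs D='00': no prefix
  B='011' vs E='010': no prefix
  B='011' vs G='10': no prefix
  B='011' vs F='11': no prefix
  G='10' vs D='00': no prefix
  G='10' vs E='010': no prefix
  G='10' vs B='011': no prefix
  G='10' vs F='11': no prefix
  F='11' vs D='00': no prefix
  F='11' vs E='010': no prefix
  F='11' vs B='011': no prefix
  F='11' vs G='10': no prefix
No violation found over all pairs.

YES -- this is a valid prefix code. No codeword is a prefix of any other codeword.


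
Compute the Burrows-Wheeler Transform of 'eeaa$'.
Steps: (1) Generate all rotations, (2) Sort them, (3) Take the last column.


Rotations (sorted):
  0: $eeaa -> last char: a
  1: a$eea -> last char: a
  2: aa$ee -> last char: e
  3: eaa$e -> last char: e
  4: eeaa$ -> last char: $


BWT = aaee$


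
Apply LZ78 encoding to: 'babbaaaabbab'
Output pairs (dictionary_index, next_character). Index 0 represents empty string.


LZ78 encoding steps:
Dictionary: {0: ''}
Step 1: w='' (idx 0), next='b' -> output (0, 'b'), add 'b' as idx 1
Step 2: w='' (idx 0), next='a' -> output (0, 'a'), add 'a' as idx 2
Step 3: w='b' (idx 1), next='b' -> output (1, 'b'), add 'bb' as idx 3
Step 4: w='a' (idx 2), next='a' -> output (2, 'a'), add 'aa' as idx 4
Step 5: w='aa' (idx 4), next='b' -> output (4, 'b'), add 'aab' as idx 5
Step 6: w='b' (idx 1), next='a' -> output (1, 'a'), add 'ba' as idx 6
Step 7: w='b' (idx 1), end of input -> output (1, '')


Encoded: [(0, 'b'), (0, 'a'), (1, 'b'), (2, 'a'), (4, 'b'), (1, 'a'), (1, '')]


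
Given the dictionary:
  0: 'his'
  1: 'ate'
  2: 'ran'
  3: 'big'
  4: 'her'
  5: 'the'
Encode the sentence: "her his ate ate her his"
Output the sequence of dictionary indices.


Look up each word in the dictionary:
  'her' -> 4
  'his' -> 0
  'ate' -> 1
  'ate' -> 1
  'her' -> 4
  'his' -> 0

Encoded: [4, 0, 1, 1, 4, 0]


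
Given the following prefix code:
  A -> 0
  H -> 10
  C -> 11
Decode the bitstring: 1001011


Decoding step by step:
Bits 10 -> H
Bits 0 -> A
Bits 10 -> H
Bits 11 -> C


Decoded message: HAHC


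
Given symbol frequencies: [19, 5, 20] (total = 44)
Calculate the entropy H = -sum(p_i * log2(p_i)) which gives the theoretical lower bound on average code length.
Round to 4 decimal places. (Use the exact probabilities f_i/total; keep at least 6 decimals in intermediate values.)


Per-symbol terms -p_i * log2(p_i) with p_i = f_i/44:
  p = 19/44 = 0.431818: log2(p) = -1.211504, -p*log2(p) = 0.523149
  p = 5/44 = 0.113636: log2(p) = -3.137504, -p*log2(p) = 0.356534
  p = 20/44 = 0.454545: log2(p) = -1.137504, -p*log2(p) = 0.517047
H = 0.523149 + 0.356534 + 0.517047 = 1.396730

H = 1.3967 bits/symbol


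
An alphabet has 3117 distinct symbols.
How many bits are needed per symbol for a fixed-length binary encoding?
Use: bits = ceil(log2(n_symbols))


log2(3117) = 11.6059
Bracket: 2^11 = 2048 < 3117 <= 2^12 = 4096
So ceil(log2(3117)) = 12

bits = ceil(log2(3117)) = ceil(11.6059) = 12 bits


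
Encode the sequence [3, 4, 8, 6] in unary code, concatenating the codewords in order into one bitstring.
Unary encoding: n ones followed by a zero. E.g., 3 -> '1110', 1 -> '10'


Encode each number as n ones followed by a terminating 0:
  3 -> 1110 (4 bits)
  4 -> 11110 (5 bits)
  8 -> 111111110 (9 bits)
  6 -> 1111110 (7 bits)
Total length = 4 + 5 + 9 + 7 = 25 bits.

Unary([3, 4, 8, 6]) = 1110111101111111101111110 (25 bits)


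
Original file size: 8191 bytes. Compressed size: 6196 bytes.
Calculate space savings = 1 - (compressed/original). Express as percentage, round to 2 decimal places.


ratio = compressed/original = 6196/8191 = 0.75644
savings = 1 - ratio = 1 - 0.75644 = 0.24356
as a percentage: 0.24356 * 100 = 24.36%

Space savings = 1 - 6196/8191 = 24.36%


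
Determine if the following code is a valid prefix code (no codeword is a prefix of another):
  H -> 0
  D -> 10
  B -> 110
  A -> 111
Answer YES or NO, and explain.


Checking each pair (does one codeword prefix another?):
  H='0' vs D='10': no prefix
  H='0' vs B='110': no prefix
  H='0' vs A='111': no prefix
  D='10' vs H='0': no prefix
  D='10' vs B='110': no prefix
  D='10' vs A='111': no prefix
  B='110' vs H='0': no prefix
  B='110' vs D='10': no prefix
  B='110' vs A='111': no prefix
  A='111' vs H='0': no prefix
  A='111' vs D='10': no prefix
  A='111' vs B='110': no prefix
No violation found over all pairs.

YES -- this is a valid prefix code. No codeword is a prefix of any other codeword.


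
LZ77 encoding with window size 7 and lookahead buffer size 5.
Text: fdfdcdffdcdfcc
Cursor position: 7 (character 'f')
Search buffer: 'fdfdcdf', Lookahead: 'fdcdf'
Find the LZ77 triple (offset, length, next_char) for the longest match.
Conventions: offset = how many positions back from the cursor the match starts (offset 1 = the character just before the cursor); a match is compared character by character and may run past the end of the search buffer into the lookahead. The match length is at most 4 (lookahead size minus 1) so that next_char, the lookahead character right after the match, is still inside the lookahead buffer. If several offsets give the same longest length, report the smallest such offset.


Try each offset into the search buffer:
  offset=1 (pos 6, char 'f'): match length 1
  offset=2 (pos 5, char 'd'): match length 0
  offset=3 (pos 4, char 'c'): match length 0
  offset=4 (pos 3, char 'd'): match length 0
  offset=5 (pos 2, char 'f'): match length 4
  offset=6 (pos 1, char 'd'): match length 0
  offset=7 (pos 0, char 'f'): match length 2
Longest match has length 4 at offset 5.
next_char = character at position 7 + 4 = 11 -> 'f'

Best match: offset=5, length=4 (matching 'fdcd' starting at position 2)
LZ77 triple: (5, 4, 'f')


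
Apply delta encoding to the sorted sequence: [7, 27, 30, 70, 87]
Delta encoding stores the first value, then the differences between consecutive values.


First value: 7
Deltas:
  27 - 7 = 20
  30 - 27 = 3
  70 - 30 = 40
  87 - 70 = 17


Delta encoded: [7, 20, 3, 40, 17]


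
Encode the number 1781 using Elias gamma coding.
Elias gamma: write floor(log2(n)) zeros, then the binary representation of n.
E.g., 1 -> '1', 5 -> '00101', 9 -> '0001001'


num_bits = floor(log2(1781)) + 1 = 11
leading_zeros = num_bits - 1 = 10
binary(1781) = 11011110101

Elias gamma(1781) = '0000000000' + '11011110101' = 000000000011011110101 (21 bits)


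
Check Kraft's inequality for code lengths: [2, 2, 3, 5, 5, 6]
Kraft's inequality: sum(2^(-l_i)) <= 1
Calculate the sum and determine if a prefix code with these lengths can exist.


Sum = 2^(-2) + 2^(-2) + 2^(-3) + 2^(-5) + 2^(-5) + 2^(-6)
    = 0.25 + 0.25 + 0.125 + 0.03125 + 0.03125 + 0.015625
    = 45/64 = 0.703125
Since 0.703125 <= 1, Kraft's inequality IS satisfied.
A prefix code with these lengths CAN exist.

Kraft sum = 0.703125. Satisfied.


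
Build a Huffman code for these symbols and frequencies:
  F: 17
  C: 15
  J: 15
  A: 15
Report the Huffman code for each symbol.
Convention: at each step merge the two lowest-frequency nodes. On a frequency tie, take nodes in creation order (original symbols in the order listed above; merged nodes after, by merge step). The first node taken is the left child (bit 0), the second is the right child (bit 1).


Huffman tree construction:
Step 1: Merge C(15) + J(15) = 30
Step 2: Merge A(15) + F(17) = 32
Step 3: Merge (C+J)(30) + (A+F)(32) = 62
Read each symbol's code off the tree from the root (left child = 0, right child = 1).

Codes:
  F: 11 (length 2)
  C: 00 (length 2)
  J: 01 (length 2)
  A: 10 (length 2)
Average code length: 124/62 = 2.0000 bits/symbol


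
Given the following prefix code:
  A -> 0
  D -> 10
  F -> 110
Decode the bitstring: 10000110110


Decoding step by step:
Bits 10 -> D
Bits 0 -> A
Bits 0 -> A
Bits 0 -> A
Bits 110 -> F
Bits 110 -> F


Decoded message: DAAAFF


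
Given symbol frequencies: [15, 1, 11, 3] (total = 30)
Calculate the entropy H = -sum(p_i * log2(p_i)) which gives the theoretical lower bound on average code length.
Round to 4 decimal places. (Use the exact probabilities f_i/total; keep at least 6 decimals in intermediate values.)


Per-symbol terms -p_i * log2(p_i) with p_i = f_i/30:
  p = 15/30 = 0.500000: log2(p) = -1.000000, -p*log2(p) = 0.500000
  p = 1/30 = 0.033333: log2(p) = -4.906891, -p*log2(p) = 0.163563
  p = 11/30 = 0.366667: log2(p) = -1.447459, -p*log2(p) = 0.530735
  p = 3/30 = 0.100000: log2(p) = -3.321928, -p*log2(p) = 0.332193
H = 0.500000 + 0.163563 + 0.530735 + 0.332193 = 1.526491

H = 1.5265 bits/symbol


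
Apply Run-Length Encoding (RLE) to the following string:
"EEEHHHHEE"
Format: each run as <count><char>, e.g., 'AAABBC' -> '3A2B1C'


Scanning runs left to right:
  i=0: run of 'E' x 3 -> '3E'
  i=3: run of 'H' x 4 -> '4H'
  i=7: run of 'E' x 2 -> '2E'

RLE = 3E4H2E


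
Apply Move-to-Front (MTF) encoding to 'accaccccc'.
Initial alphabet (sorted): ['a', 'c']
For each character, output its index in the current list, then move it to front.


MTF encoding:
'a': index 0 in ['a', 'c'] -> ['a', 'c']
'c': index 1 in ['a', 'c'] -> ['c', 'a']
'c': index 0 in ['c', 'a'] -> ['c', 'a']
'a': index 1 in ['c', 'a'] -> ['a', 'c']
'c': index 1 in ['a', 'c'] -> ['c', 'a']
'c': index 0 in ['c', 'a'] -> ['c', 'a']
'c': index 0 in ['c', 'a'] -> ['c', 'a']
'c': index 0 in ['c', 'a'] -> ['c', 'a']
'c': index 0 in ['c', 'a'] -> ['c', 'a']


Output: [0, 1, 0, 1, 1, 0, 0, 0, 0]


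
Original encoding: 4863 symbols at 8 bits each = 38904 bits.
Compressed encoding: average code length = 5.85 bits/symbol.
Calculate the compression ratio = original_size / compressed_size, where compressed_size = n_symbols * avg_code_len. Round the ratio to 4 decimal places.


original_size = n_symbols * orig_bits = 4863 * 8 = 38904 bits
compressed_size = n_symbols * avg_code_len = 4863 * 5.85 = 28448.55 bits
ratio = original_size / compressed_size = 38904 / 28448.55 = 1.3675

Compression ratio = 1.3675


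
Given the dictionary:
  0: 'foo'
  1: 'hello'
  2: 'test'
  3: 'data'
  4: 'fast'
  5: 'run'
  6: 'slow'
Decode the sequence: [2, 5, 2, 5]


Look up each index in the dictionary:
  2 -> 'test'
  5 -> 'run'
  2 -> 'test'
  5 -> 'run'

Decoded: "test run test run"


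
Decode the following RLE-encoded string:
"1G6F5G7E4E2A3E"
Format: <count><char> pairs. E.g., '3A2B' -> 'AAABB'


Expanding each <count><char> pair:
  1G -> 'G'
  6F -> 'FFFFFF'
  5G -> 'GGGGG'
  7E -> 'EEEEEEE'
  4E -> 'EEEE'
  2A -> 'AA'
  3E -> 'EEE'

Decoded = GFFFFFFGGGGGEEEEEEEEEEEAAEEE


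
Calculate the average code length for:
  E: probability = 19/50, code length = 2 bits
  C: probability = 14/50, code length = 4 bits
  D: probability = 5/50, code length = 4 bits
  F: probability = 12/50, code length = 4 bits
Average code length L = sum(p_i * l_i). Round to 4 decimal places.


Weighted contributions p_i * l_i:
  E: (19/50) * 2 = 38/50
  C: (14/50) * 4 = 56/50
  D: (5/50) * 4 = 20/50
  F: (12/50) * 4 = 48/50
Sum = (38 + 56 + 20 + 48)/50 = 162/50

L = 162/50 = 3.2400 bits/symbol


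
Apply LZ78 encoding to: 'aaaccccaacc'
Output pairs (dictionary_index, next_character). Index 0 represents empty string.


LZ78 encoding steps:
Dictionary: {0: ''}
Step 1: w='' (idx 0), next='a' -> output (0, 'a'), add 'a' as idx 1
Step 2: w='a' (idx 1), next='a' -> output (1, 'a'), add 'aa' as idx 2
Step 3: w='' (idx 0), next='c' -> output (0, 'c'), add 'c' as idx 3
Step 4: w='c' (idx 3), next='c' -> output (3, 'c'), add 'cc' as idx 4
Step 5: w='c' (idx 3), next='a' -> output (3, 'a'), add 'ca' as idx 5
Step 6: w='a' (idx 1), next='c' -> output (1, 'c'), add 'ac' as idx 6
Step 7: w='c' (idx 3), end of input -> output (3, '')


Encoded: [(0, 'a'), (1, 'a'), (0, 'c'), (3, 'c'), (3, 'a'), (1, 'c'), (3, '')]


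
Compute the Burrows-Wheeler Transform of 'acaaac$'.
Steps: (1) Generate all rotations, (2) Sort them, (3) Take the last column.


Rotations (sorted):
  0: $acaaac -> last char: c
  1: aaac$ac -> last char: c
  2: aac$aca -> last char: a
  3: ac$acaa -> last char: a
  4: acaaac$ -> last char: $
  5: c$acaaa -> last char: a
  6: caaac$a -> last char: a


BWT = ccaa$aa


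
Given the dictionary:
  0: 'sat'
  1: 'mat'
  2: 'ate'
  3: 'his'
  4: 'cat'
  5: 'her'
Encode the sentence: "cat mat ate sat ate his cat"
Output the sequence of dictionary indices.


Look up each word in the dictionary:
  'cat' -> 4
  'mat' -> 1
  'ate' -> 2
  'sat' -> 0
  'ate' -> 2
  'his' -> 3
  'cat' -> 4

Encoded: [4, 1, 2, 0, 2, 3, 4]


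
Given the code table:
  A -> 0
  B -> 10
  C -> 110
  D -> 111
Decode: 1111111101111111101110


Decoding:
111 -> D
111 -> D
110 -> C
111 -> D
111 -> D
110 -> C
111 -> D
0 -> A


Result: DDCDDCDA


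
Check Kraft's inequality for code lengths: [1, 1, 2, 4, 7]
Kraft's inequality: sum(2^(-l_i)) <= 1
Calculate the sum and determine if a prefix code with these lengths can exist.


Sum = 2^(-1) + 2^(-1) + 2^(-2) + 2^(-4) + 2^(-7)
    = 0.5 + 0.5 + 0.25 + 0.0625 + 0.0078125
    = 169/128 = 1.3203125
Since 1.3203125 > 1, Kraft's inequality is NOT satisfied.
A prefix code with these lengths CANNOT exist.

Kraft sum = 1.3203125. Not satisfied.


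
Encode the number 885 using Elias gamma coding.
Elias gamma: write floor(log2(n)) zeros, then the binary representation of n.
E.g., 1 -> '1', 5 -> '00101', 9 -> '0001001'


num_bits = floor(log2(885)) + 1 = 10
leading_zeros = num_bits - 1 = 9
binary(885) = 1101110101

Elias gamma(885) = '000000000' + '1101110101' = 0000000001101110101 (19 bits)


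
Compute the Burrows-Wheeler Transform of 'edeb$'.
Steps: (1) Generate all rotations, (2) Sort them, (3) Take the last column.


Rotations (sorted):
  0: $edeb -> last char: b
  1: b$ede -> last char: e
  2: deb$e -> last char: e
  3: eb$ed -> last char: d
  4: edeb$ -> last char: $


BWT = beed$


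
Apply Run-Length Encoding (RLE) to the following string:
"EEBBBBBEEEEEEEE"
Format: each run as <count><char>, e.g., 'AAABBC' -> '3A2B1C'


Scanning runs left to right:
  i=0: run of 'E' x 2 -> '2E'
  i=2: run of 'B' x 5 -> '5B'
  i=7: run of 'E' x 8 -> '8E'

RLE = 2E5B8E


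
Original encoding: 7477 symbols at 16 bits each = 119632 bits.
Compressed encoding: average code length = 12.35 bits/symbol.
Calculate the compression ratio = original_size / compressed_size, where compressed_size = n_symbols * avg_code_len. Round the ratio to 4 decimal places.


original_size = n_symbols * orig_bits = 7477 * 16 = 119632 bits
compressed_size = n_symbols * avg_code_len = 7477 * 12.35 = 92340.95 bits
ratio = original_size / compressed_size = 119632 / 92340.95 = 1.2955

Compression ratio = 1.2955


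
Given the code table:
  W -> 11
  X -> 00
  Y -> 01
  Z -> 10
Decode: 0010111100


Decoding:
00 -> X
10 -> Z
11 -> W
11 -> W
00 -> X


Result: XZWWX


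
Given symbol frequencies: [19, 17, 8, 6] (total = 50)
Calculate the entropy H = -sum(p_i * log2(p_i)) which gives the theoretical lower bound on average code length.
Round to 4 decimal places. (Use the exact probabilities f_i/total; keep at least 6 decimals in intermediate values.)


Per-symbol terms -p_i * log2(p_i) with p_i = f_i/50:
  p = 19/50 = 0.380000: log2(p) = -1.395929, -p*log2(p) = 0.530453
  p = 17/50 = 0.340000: log2(p) = -1.556393, -p*log2(p) = 0.529174
  p = 8/50 = 0.160000: log2(p) = -2.643856, -p*log2(p) = 0.423017
  p = 6/50 = 0.120000: log2(p) = -3.058894, -p*log2(p) = 0.367067
H = 0.530453 + 0.529174 + 0.423017 + 0.367067 = 1.849711

H = 1.8497 bits/symbol


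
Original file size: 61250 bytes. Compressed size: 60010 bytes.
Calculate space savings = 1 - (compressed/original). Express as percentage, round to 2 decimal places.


ratio = compressed/original = 60010/61250 = 0.979755
savings = 1 - ratio = 1 - 0.979755 = 0.020245
as a percentage: 0.020245 * 100 = 2.02%

Space savings = 1 - 60010/61250 = 2.02%


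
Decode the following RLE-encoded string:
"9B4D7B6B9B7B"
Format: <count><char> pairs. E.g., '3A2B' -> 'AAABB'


Expanding each <count><char> pair:
  9B -> 'BBBBBBBBB'
  4D -> 'DDDD'
  7B -> 'BBBBBBB'
  6B -> 'BBBBBB'
  9B -> 'BBBBBBBBB'
  7B -> 'BBBBBBB'

Decoded = BBBBBBBBBDDDDBBBBBBBBBBBBBBBBBBBBBBBBBBBBB


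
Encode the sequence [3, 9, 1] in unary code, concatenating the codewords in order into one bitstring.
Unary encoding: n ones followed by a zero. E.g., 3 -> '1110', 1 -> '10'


Encode each number as n ones followed by a terminating 0:
  3 -> 1110 (4 bits)
  9 -> 1111111110 (10 bits)
  1 -> 10 (2 bits)
Total length = 4 + 10 + 2 = 16 bits.

Unary([3, 9, 1]) = 1110111111111010 (16 bits)


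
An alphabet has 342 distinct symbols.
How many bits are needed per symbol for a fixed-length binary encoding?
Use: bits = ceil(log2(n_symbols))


log2(342) = 8.4179
Bracket: 2^8 = 256 < 342 <= 2^9 = 512
So ceil(log2(342)) = 9

bits = ceil(log2(342)) = ceil(8.4179) = 9 bits


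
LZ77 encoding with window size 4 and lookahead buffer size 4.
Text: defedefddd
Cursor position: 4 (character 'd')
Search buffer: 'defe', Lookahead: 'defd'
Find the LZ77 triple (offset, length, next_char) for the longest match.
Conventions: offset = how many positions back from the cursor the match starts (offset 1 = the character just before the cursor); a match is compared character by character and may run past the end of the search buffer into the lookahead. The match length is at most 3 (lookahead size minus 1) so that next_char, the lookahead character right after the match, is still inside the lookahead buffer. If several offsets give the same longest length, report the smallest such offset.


Try each offset into the search buffer:
  offset=1 (pos 3, char 'e'): match length 0
  offset=2 (pos 2, char 'f'): match length 0
  offset=3 (pos 1, char 'e'): match length 0
  offset=4 (pos 0, char 'd'): match length 3
Longest match has length 3 at offset 4.
next_char = character at position 4 + 3 = 7 -> 'd'

Best match: offset=4, length=3 (matching 'def' starting at position 0)
LZ77 triple: (4, 3, 'd')


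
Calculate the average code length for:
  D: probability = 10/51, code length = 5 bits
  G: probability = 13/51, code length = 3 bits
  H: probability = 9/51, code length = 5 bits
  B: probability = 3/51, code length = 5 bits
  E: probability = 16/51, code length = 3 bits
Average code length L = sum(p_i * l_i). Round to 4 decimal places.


Weighted contributions p_i * l_i:
  D: (10/51) * 5 = 50/51
  G: (13/51) * 3 = 39/51
  H: (9/51) * 5 = 45/51
  B: (3/51) * 5 = 15/51
  E: (16/51) * 3 = 48/51
Sum = (50 + 39 + 45 + 15 + 48)/51 = 197/51

L = 197/51 = 3.8627 bits/symbol


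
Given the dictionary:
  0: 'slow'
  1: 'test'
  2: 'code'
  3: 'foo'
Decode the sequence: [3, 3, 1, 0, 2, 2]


Look up each index in the dictionary:
  3 -> 'foo'
  3 -> 'foo'
  1 -> 'test'
  0 -> 'slow'
  2 -> 'code'
  2 -> 'code'

Decoded: "foo foo test slow code code"


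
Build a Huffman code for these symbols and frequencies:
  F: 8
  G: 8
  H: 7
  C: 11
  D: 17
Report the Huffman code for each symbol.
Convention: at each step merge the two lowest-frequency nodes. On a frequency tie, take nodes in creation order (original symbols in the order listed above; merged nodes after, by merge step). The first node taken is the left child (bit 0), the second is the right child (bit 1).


Huffman tree construction:
Step 1: Merge H(7) + F(8) = 15
Step 2: Merge G(8) + C(11) = 19
Step 3: Merge (H+F)(15) + D(17) = 32
Step 4: Merge (G+C)(19) + ((H+F)+D)(32) = 51
Read each symbol's code off the tree from the root (left child = 0, right child = 1).

Codes:
  F: 101 (length 3)
  G: 00 (length 2)
  H: 100 (length 3)
  C: 01 (length 2)
  D: 11 (length 2)
Average code length: 117/51 = 2.2941 bits/symbol


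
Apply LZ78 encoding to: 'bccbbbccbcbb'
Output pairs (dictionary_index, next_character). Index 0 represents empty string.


LZ78 encoding steps:
Dictionary: {0: ''}
Step 1: w='' (idx 0), next='b' -> output (0, 'b'), add 'b' as idx 1
Step 2: w='' (idx 0), next='c' -> output (0, 'c'), add 'c' as idx 2
Step 3: w='c' (idx 2), next='b' -> output (2, 'b'), add 'cb' as idx 3
Step 4: w='b' (idx 1), next='b' -> output (1, 'b'), add 'bb' as idx 4
Step 5: w='c' (idx 2), next='c' -> output (2, 'c'), add 'cc' as idx 5
Step 6: w='b' (idx 1), next='c' -> output (1, 'c'), add 'bc' as idx 6
Step 7: w='bb' (idx 4), end of input -> output (4, '')


Encoded: [(0, 'b'), (0, 'c'), (2, 'b'), (1, 'b'), (2, 'c'), (1, 'c'), (4, '')]


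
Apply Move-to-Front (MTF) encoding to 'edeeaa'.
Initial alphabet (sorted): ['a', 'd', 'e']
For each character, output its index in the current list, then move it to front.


MTF encoding:
'e': index 2 in ['a', 'd', 'e'] -> ['e', 'a', 'd']
'd': index 2 in ['e', 'a', 'd'] -> ['d', 'e', 'a']
'e': index 1 in ['d', 'e', 'a'] -> ['e', 'd', 'a']
'e': index 0 in ['e', 'd', 'a'] -> ['e', 'd', 'a']
'a': index 2 in ['e', 'd', 'a'] -> ['a', 'e', 'd']
'a': index 0 in ['a', 'e', 'd'] -> ['a', 'e', 'd']


Output: [2, 2, 1, 0, 2, 0]


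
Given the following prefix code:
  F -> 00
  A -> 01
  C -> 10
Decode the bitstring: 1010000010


Decoding step by step:
Bits 10 -> C
Bits 10 -> C
Bits 00 -> F
Bits 00 -> F
Bits 10 -> C


Decoded message: CCFFC


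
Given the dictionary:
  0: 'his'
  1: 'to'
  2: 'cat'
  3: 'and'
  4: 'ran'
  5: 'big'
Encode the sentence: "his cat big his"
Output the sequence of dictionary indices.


Look up each word in the dictionary:
  'his' -> 0
  'cat' -> 2
  'big' -> 5
  'his' -> 0

Encoded: [0, 2, 5, 0]


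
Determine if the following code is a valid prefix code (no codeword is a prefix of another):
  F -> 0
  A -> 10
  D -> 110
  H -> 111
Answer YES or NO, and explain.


Checking each pair (does one codeword prefix another?):
  F='0' vs A='10': no prefix
  F='0' vs D='110': no prefix
  F='0' vs H='111': no prefix
  A='10' vs F='0': no prefix
  A='10' vs D='110': no prefix
  A='10' vs H='111': no prefix
  D='110' vs F='0': no prefix
  D='110' vs A='10': no prefix
  D='110' vs H='111': no prefix
  H='111' vs F='0': no prefix
  H='111' vs A='10': no prefix
  H='111' vs D='110': no prefix
No violation found over all pairs.

YES -- this is a valid prefix code. No codeword is a prefix of any other codeword.


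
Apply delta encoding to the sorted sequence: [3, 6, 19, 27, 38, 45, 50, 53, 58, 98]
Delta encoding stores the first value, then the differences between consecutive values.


First value: 3
Deltas:
  6 - 3 = 3
  19 - 6 = 13
  27 - 19 = 8
  38 - 27 = 11
  45 - 38 = 7
  50 - 45 = 5
  53 - 50 = 3
  58 - 53 = 5
  98 - 58 = 40


Delta encoded: [3, 3, 13, 8, 11, 7, 5, 3, 5, 40]


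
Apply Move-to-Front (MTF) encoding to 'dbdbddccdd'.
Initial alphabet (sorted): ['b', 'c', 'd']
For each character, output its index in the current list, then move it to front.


MTF encoding:
'd': index 2 in ['b', 'c', 'd'] -> ['d', 'b', 'c']
'b': index 1 in ['d', 'b', 'c'] -> ['b', 'd', 'c']
'd': index 1 in ['b', 'd', 'c'] -> ['d', 'b', 'c']
'b': index 1 in ['d', 'b', 'c'] -> ['b', 'd', 'c']
'd': index 1 in ['b', 'd', 'c'] -> ['d', 'b', 'c']
'd': index 0 in ['d', 'b', 'c'] -> ['d', 'b', 'c']
'c': index 2 in ['d', 'b', 'c'] -> ['c', 'd', 'b']
'c': index 0 in ['c', 'd', 'b'] -> ['c', 'd', 'b']
'd': index 1 in ['c', 'd', 'b'] -> ['d', 'c', 'b']
'd': index 0 in ['d', 'c', 'b'] -> ['d', 'c', 'b']


Output: [2, 1, 1, 1, 1, 0, 2, 0, 1, 0]


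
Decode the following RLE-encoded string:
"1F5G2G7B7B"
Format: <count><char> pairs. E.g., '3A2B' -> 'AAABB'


Expanding each <count><char> pair:
  1F -> 'F'
  5G -> 'GGGGG'
  2G -> 'GG'
  7B -> 'BBBBBBB'
  7B -> 'BBBBBBB'

Decoded = FGGGGGGGBBBBBBBBBBBBBB
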